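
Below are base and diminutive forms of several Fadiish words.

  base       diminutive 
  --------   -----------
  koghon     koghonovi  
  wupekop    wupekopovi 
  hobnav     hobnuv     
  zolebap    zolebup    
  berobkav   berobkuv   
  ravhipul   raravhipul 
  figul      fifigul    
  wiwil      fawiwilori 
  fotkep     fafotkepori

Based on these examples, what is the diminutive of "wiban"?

wupekop and zolebap both end in -p yet inflect differently (wupekopovi, zolebup), so the final letter is not what conditions the rule; the last vowel is.
"wiban" has last vowel 'a'. The stems whose last vowel is 'a' (hobnav → hobnuv, zolebap → zolebup, berobkav → berobkuv) change the last vowel to 'u'.
So wiban → wibun.

wibun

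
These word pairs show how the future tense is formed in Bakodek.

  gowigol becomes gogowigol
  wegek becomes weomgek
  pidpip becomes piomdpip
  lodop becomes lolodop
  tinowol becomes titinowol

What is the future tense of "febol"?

lodop and pidpip both end in -p yet inflect differently (lolodop, piomdpip), so the final letter is not what conditions the rule; the last vowel is.
"febol" has last vowel 'o'. The stems whose last vowel is 'o' (lodop → lolodop, gowigol → gogowigol, tinowol → titinowol) repeat the first consonant+vowel as a prefix.
The other pattern: stems whose last vowel is 'e' or 'i' insert -om- after the first vowel.
So febol → fefebol.

fefebol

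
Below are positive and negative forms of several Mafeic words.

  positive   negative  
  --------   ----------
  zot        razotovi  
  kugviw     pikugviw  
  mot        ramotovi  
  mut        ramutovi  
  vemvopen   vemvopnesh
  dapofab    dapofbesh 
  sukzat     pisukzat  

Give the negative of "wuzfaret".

wuzfartesh

mut and sukzat both end in -t yet inflect differently (ramutovi, pisukzat), so the final letter is not what conditions the rule; the number of vowels is.
"wuzfaret" has 3 vowels. The stems with 3 vowels (dapofab → dapofbesh, vemvopen → vemvopnesh) delete the last vowel and add -esh.
The other patterns: stems with 1 vowel add ra- … -ovi around the stem; stems with 2 vowels add the prefix pi-.
So wuzfaret → wuzfartesh.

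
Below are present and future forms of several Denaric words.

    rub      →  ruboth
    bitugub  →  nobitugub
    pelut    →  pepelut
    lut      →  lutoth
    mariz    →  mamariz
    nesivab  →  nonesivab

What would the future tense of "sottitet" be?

nosottitet

lut and pelut both end in -t yet inflect differently (lutoth, pepelut), so the final letter is not what conditions the rule; the number of vowels is.
"sottitet" has 3 vowels. The stems with 3 vowels (bitugub → nobitugub, nesivab → nonesivab) add the prefix no-.
So sottitet → nosottitet.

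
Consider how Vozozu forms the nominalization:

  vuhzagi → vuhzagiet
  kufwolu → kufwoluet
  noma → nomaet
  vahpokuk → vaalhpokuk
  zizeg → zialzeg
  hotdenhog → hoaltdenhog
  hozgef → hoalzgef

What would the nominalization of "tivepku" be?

tivepkuet

kufwolu and vahpokuk both have last vowel 'u' yet inflect differently (kufwoluet, vaalhpokuk), so the last vowel is not what conditions the rule; whether the stem ends in a vowel or a consonant is.
"tivepku" ends in a vowel. The stems ending in a vowel (vuhzagi → vuhzagiet, kufwolu → kufwoluet, noma → nomaet) add -et.
The other pattern: stems ending in a consonant insert -al- after the first vowel.
So tivepku → tivepkuet.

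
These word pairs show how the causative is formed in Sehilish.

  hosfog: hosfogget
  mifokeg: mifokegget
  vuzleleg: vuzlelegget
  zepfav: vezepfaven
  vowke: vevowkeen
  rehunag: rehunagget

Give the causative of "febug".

febugget

"febug" ends in -g. The stems ending in -g (mifokeg → mifokegget, rehunag → rehunagget, hosfog → hosfogget) double the final consonant and add -et.
The other pattern: stems ending in -e or -v add ve- … -en around the stem.
So febug → febugget.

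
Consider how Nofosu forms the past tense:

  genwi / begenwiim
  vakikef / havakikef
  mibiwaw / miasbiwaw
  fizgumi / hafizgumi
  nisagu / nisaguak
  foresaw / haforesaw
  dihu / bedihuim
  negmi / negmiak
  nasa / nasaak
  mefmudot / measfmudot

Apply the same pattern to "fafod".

hafafod

"fafod" begins with f-. The stems beginning with f- (foresaw → haforesaw, fizgumi → hafizgumi) add the prefix ha-.
The other patterns: stems beginning with d- or g- add be- … -im around the stem; stems beginning with m- insert -as- after the first vowel; stems beginning with n- add -ak.
So fafod → hafafod.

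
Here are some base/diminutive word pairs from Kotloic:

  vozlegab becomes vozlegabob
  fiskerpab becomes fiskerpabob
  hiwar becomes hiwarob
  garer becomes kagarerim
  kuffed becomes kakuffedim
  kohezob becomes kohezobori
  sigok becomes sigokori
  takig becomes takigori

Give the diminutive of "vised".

kavisedim

hiwar and garer both end in -r yet inflect differently (hiwarob, kagarerim), so the final letter is not what conditions the rule; the last vowel is.
"vised" has last vowel 'e'. The stems whose last vowel is 'e' (garer → kagarerim, kuffed → kakuffedim) add ka- … -im around the stem.
So vised → kavisedim.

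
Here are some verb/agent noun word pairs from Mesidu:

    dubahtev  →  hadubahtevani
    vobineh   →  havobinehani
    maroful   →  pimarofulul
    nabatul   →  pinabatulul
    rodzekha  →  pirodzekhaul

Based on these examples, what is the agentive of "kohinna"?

maroful and vobineh both have 3 vowels yet inflect differently (pimarofulul, havobinehani), so the number of vowels is not what conditions the rule; the final letter is.
"kohinna" ends in -a. The one such stem in the data (rodzekha → pirodzekhaul) adds pi- … -ul around the stem, so the same rule applies.
So kohinna → pikohinnaul.

pikohinnaul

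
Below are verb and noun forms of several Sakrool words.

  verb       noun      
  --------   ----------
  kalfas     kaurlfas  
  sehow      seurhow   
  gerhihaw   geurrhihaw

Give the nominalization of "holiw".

Every pair shown (kalfas → kaurlfas, sehow → seurhow, gerhihaw → geurrhihaw) follows the same rule: insert -ur- after the first vowel.
So holiw → hourliw.

hourliw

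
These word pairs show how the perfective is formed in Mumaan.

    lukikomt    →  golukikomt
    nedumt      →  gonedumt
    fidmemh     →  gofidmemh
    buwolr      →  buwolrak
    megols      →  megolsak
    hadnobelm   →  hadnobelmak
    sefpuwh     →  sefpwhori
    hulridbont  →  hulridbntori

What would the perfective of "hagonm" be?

hagnmori

fidmemh and sefpuwh both end in -h yet inflect differently (gofidmemh, sefpwhori), so the final letter is not what conditions the rule; the second-to-last letter is.
"hagonm" has second-to-last letter 'n'. The one such stem in the data (hulridbont → hulridbntori) deletes the last vowel and adds -ori (as does sefpuwh), so the same rule applies.
The other patterns: stems whose second-to-last letter is 'm' add the prefix go-; stems whose second-to-last letter is 'l' add -ak.
So hagonm → hagnmori.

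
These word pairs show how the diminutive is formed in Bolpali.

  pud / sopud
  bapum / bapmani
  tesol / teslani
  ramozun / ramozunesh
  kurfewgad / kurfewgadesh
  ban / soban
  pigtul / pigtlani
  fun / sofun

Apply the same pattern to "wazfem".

pud and kurfewgad both end in -d yet inflect differently (sopud, kurfewgadesh), so the final letter is not what conditions the rule; the number of vowels is.
"wazfem" has 2 vowels. The stems with 2 vowels (bapum → bapmani, tesol → teslani, pigtul → pigtlani) delete the last vowel and add -ani.
The other patterns: stems with 1 vowel add the prefix so-; stems with 3 vowels add -esh.
So wazfem → wazfmani.

wazfmani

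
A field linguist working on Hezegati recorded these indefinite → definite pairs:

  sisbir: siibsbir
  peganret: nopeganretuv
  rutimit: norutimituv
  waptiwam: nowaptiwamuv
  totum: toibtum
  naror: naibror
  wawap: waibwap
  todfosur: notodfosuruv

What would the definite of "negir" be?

todfosur and sisbir both end in -r yet inflect differently (notodfosuruv, siibsbir), so the final letter is not what conditions the rule; the number of vowels is.
"negir" has 2 vowels. The stems with 2 vowels (sisbir → siibsbir, naror → naibror, totum → toibtum) insert -ib- after the first vowel.
The other pattern: stems with 3 vowels add no- … -uv around the stem.
So negir → neibgir.

neibgir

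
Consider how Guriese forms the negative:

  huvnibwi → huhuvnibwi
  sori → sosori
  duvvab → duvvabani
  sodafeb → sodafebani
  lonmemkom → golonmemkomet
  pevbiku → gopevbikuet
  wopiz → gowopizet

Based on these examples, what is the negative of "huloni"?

"huloni" ends in -i. The stems ending in -i (huvnibwi → huhuvnibwi, sori → sosori) repeat the first consonant+vowel as a prefix.
So huloni → huhuloni.

huhuloni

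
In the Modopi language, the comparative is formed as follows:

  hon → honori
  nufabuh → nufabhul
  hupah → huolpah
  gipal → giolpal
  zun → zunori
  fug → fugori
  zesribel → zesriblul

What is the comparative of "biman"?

gipal and zesribel both end in -l yet inflect differently (giolpal, zesriblul), so the final letter is not what conditions the rule; the number of vowels is.
"biman" has 2 vowels. The stems with 2 vowels (hupah → huolpah, gipal → giolpal) insert -ol- after the first vowel.
The other patterns: stems with 1 vowel add -ori; stems with 3 vowels delete the last vowel and add -ul.
So biman → biolman.

biolman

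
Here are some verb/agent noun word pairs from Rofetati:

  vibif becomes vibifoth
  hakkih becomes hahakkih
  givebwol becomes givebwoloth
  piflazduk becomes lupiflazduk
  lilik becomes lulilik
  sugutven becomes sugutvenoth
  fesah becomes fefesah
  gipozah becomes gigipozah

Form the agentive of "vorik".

hakkih and lilik both have last vowel 'i' yet inflect differently (hahakkih, lulilik), so the last vowel is not what conditions the rule; the final letter is.
"vorik" ends in -k. The stems ending in -k (piflazduk → lupiflazduk, lilik → lulilik) add the prefix lu-.
The other patterns: stems ending in -h repeat the first consonant+vowel as a prefix; stems ending in -f, -l or -n add -oth.
So vorik → luvorik.

luvorik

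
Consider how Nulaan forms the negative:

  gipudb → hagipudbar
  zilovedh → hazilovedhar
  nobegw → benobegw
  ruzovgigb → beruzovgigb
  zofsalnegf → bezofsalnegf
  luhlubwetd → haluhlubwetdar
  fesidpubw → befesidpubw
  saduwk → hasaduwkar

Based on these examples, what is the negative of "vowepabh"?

ruzovgigb and gipudb both end in -b yet inflect differently (beruzovgigb, hagipudbar), so the final letter is not what conditions the rule; the second-to-last letter is.
"vowepabh" has second-to-last letter 'b'. The one such stem in the data (fesidpubw → befesidpubw) adds the prefix be-, so the same rule applies.
The other pattern: stems whose second-to-last letter is 'd', 't' or 'w' add ha- … -ar around the stem.
So vowepabh → bevowepabh.

bevowepabh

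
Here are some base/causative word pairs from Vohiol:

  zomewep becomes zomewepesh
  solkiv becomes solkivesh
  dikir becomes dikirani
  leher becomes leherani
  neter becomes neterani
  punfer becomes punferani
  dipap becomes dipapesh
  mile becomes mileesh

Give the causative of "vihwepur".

neter and mile both have last vowel 'e' yet inflect differently (neterani, mileesh), so the last vowel is not what conditions the rule; the final letter is.
"vihwepur" ends in -r. The stems ending in -r (neter → neterani, punfer → punferani, dikir → dikirani) add -ani.
The other pattern: stems ending in -e, -p or -v add -esh.
So vihwepur → vihwepurani.

vihwepurani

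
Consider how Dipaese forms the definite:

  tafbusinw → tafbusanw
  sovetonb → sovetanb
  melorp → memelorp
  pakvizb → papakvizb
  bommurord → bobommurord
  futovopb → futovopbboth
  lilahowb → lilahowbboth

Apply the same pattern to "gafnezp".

sovetonb and pakvizb both end in -b yet inflect differently (sovetanb, papakvizb), so the final letter is not what conditions the rule; the second-to-last letter is.
"gafnezp" has second-to-last letter 'z'. The one such stem in the data (pakvizb → papakvizb) repeats the first consonant+vowel as a prefix (as do melorp, bommurord), so the same rule applies.
The other patterns: stems whose second-to-last letter is 'n' change the last vowel to 'a'; stems whose second-to-last letter is 'p' or 'w' double the final consonant and add -oth.
So gafnezp → gagafnezp.

gagafnezp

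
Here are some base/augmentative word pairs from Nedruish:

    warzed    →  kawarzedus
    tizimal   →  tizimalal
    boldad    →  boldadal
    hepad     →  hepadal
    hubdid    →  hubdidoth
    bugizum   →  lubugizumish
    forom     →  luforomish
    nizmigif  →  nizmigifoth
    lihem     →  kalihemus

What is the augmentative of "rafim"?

hepad and hubdid both end in -d yet inflect differently (hepadal, hubdidoth), so the final letter is not what conditions the rule; the last vowel is.
"rafim" has last vowel 'i'. The stems whose last vowel is 'i' (nizmigif → nizmigifoth, hubdid → hubdidoth) add -oth.
So rafim → rafimoth.

rafimoth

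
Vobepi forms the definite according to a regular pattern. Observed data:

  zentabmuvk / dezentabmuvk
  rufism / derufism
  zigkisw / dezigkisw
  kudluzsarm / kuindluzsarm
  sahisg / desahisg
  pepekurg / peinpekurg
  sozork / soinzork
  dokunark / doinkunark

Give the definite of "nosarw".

noinsarw

dokunark and zentabmuvk both end in -k yet inflect differently (doinkunark, dezentabmuvk), so the final letter is not what conditions the rule; the second-to-last letter is.
"nosarw" has second-to-last letter 'r'. The stems whose second-to-last letter is 'r' (kudluzsarm → kuindluzsarm, dokunark → doinkunark, pepekurg → peinpekurg) insert -in- after the first vowel.
So nosarw → noinsarw.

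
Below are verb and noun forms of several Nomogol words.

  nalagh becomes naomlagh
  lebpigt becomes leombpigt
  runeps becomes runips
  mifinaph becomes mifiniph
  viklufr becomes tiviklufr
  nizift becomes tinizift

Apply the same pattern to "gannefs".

tigannefs

nalagh and mifinaph both end in -h yet inflect differently (naomlagh, mifiniph), so the final letter is not what conditions the rule; the second-to-last letter is.
"gannefs" has second-to-last letter 'f'. The stems whose second-to-last letter is 'f' (viklufr → tiviklufr, nizift → tinizift) add the prefix ti-.
The other patterns: stems whose second-to-last letter is 'g' insert -om- after the first vowel; stems whose second-to-last letter is 'p' change the last vowel to 'i'.
So gannefs → tigannefs.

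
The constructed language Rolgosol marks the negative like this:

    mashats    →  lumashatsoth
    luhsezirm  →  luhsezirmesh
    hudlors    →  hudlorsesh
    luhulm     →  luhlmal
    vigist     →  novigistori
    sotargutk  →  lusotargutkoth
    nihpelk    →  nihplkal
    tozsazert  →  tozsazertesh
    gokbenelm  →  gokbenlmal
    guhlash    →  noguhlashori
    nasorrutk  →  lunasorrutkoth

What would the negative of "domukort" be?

domukortesh

mashats and hudlors both end in -s yet inflect differently (lumashatsoth, hudlorsesh), so the final letter is not what conditions the rule; the second-to-last letter is.
"domukort" has second-to-last letter 'r'. The stems whose second-to-last letter is 'r' (tozsazert → tozsazertesh, hudlors → hudlorsesh, luhsezirm → luhsezirmesh) add -esh.
So domukort → domukortesh.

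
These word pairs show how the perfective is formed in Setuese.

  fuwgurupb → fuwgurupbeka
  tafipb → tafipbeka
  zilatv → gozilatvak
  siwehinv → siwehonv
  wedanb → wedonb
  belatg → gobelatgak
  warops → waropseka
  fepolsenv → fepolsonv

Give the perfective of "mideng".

fuwgurupb and wedanb both end in -b yet inflect differently (fuwgurupbeka, wedonb), so the final letter is not what conditions the rule; the second-to-last letter is.
"mideng" has second-to-last letter 'n'. The stems whose second-to-last letter is 'n' (fepolsenv → fepolsonv, siwehinv → siwehonv, wedanb → wedonb) change the last vowel to 'o'.
The other patterns: stems whose second-to-last letter is 'p' add -eka; stems whose second-to-last letter is 't' add go- … -ak around the stem.
So mideng → midong.

midong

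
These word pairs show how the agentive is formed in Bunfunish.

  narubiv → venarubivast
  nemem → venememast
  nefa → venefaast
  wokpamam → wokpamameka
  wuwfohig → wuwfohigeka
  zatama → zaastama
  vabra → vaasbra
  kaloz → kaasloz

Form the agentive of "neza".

venezaast

nemem and wokpamam both end in -m yet inflect differently (venememast, wokpamameka), so the final letter is not what conditions the rule; the first letter is.
"neza" begins with n-. The stems beginning with n- (narubiv → venarubivast, nemem → venememast, nefa → venefaast) add ve- … -ast around the stem.
The other patterns: stems beginning with w- add -eka; stems beginning with k-, v- or z- insert -as- after the first vowel.
So neza → venezaast.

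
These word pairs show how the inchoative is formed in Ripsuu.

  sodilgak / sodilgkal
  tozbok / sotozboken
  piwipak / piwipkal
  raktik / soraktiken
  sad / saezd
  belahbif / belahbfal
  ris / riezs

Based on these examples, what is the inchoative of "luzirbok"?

raktik and sodilgak both end in -k yet inflect differently (soraktiken, sodilgkal), so the final letter is not what conditions the rule; the number of vowels is.
"luzirbok" has 3 vowels. The stems with 3 vowels (belahbif → belahbfal, sodilgak → sodilgkal, piwipak → piwipkal) delete the last vowel and add -al.
So luzirbok → luzirbkal.

luzirbkal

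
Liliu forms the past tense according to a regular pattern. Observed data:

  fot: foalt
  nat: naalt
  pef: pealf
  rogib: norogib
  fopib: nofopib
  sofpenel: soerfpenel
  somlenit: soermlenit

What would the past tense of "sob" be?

soalb

"sob" has 1 vowel. The stems with 1 vowel (fot → foalt, nat → naalt, pef → pealf) insert -al- after the first vowel.
The other patterns: stems with 2 vowels add the prefix no-; stems with 3 vowels insert -er- after the first vowel.
So sob → soalb.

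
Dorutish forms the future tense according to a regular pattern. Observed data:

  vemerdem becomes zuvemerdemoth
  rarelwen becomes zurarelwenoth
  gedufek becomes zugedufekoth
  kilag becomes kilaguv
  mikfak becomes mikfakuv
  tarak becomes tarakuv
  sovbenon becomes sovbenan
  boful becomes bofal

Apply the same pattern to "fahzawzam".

gedufek and mikfak both end in -k yet inflect differently (zugedufekoth, mikfakuv), so the final letter is not what conditions the rule; the last vowel is.
"fahzawzam" has last vowel 'a'. The stems whose last vowel is 'a' (kilag → kilaguv, mikfak → mikfakuv, tarak → tarakuv) add -uv.
So fahzawzam → fahzawzamuv.

fahzawzamuv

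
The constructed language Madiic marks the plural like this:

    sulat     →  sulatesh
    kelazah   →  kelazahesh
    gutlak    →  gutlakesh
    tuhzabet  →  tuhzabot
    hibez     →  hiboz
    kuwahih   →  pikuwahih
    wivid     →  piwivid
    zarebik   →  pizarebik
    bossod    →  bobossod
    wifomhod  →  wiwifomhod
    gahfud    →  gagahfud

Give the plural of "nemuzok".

nenemuzok

sulat and tuhzabet both end in -t yet inflect differently (sulatesh, tuhzabot), so the final letter is not what conditions the rule; the last vowel is.
"nemuzok" has last vowel 'o'. The stems whose last vowel is 'o' (bossod → bobossod, wifomhod → wiwifomhod) repeat the first consonant+vowel as a prefix.
The other patterns: stems whose last vowel is 'a' add -esh; stems whose last vowel is 'e' change the last vowel to 'o'; stems whose last vowel is 'i' add the prefix pi-.
So nemuzok → nenemuzok.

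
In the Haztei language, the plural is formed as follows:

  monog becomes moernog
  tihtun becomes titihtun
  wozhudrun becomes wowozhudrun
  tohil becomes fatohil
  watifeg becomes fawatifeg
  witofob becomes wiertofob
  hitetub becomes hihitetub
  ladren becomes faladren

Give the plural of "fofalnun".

"fofalnun" has last vowel 'u'. The stems whose last vowel is 'u' (wozhudrun → wowozhudrun, hitetub → hihitetub, tihtun → titihtun) repeat the first consonant+vowel as a prefix.
So fofalnun → fofofalnun.

fofofalnun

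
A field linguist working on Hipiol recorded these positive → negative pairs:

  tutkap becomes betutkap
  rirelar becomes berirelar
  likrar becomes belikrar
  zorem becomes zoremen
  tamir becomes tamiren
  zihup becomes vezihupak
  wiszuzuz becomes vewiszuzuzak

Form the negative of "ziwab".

beziwab

rirelar and tamir both end in -r yet inflect differently (berirelar, tamiren), so the final letter is not what conditions the rule; the last vowel is.
"ziwab" has last vowel 'a'. The stems whose last vowel is 'a' (tutkap → betutkap, rirelar → berirelar, likrar → belikrar) add the prefix be-.
The other patterns: stems whose last vowel is 'e' or 'i' add -en; stems whose last vowel is 'u' add ve- … -ak around the stem.
So ziwab → beziwab.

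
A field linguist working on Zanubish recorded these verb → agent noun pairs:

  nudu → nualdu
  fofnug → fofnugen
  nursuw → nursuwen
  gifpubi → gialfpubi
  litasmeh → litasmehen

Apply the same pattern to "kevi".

nursuw and nudu both have last vowel 'u' yet inflect differently (nursuwen, nualdu), so the last vowel is not what conditions the rule; whether the stem ends in a vowel or a consonant is.
"kevi" ends in a vowel. The stems ending in a vowel (gifpubi → gialfpubi, nudu → nualdu) insert -al- after the first vowel.
The other pattern: stems ending in a consonant add -en.
So kevi → kealvi.

kealvi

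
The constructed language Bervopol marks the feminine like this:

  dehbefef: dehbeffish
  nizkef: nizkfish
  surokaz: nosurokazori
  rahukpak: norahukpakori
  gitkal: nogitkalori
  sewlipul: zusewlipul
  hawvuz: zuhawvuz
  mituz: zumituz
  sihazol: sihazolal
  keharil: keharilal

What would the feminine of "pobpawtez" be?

gitkal and sewlipul both end in -l yet inflect differently (nogitkalori, zusewlipul), so the final letter is not what conditions the rule; the last vowel is.
"pobpawtez" has last vowel 'e'. The stems whose last vowel is 'e' (dehbefef → dehbeffish, nizkef → nizkfish) delete the last vowel and add -ish.
So pobpawtez → pobpawtzish.

pobpawtzish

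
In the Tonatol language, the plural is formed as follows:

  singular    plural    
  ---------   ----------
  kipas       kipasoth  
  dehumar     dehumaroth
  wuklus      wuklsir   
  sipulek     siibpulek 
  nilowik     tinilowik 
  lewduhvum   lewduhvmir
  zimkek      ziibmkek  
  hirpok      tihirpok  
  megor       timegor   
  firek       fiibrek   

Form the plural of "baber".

baibber

"baber" has last vowel 'e'. The stems whose last vowel is 'e' (zimkek → ziibmkek, firek → fiibrek, sipulek → siibpulek) insert -ib- after the first vowel.
The other patterns: stems whose last vowel is 'u' delete the last vowel and add -ir; stems whose last vowel is 'i' or 'o' add the prefix ti-; stems whose last vowel is 'a' add -oth.
So baber → baibber.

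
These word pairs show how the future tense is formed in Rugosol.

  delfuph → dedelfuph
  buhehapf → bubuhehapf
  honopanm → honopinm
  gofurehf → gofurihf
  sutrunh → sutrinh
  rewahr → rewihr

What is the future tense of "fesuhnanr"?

fesuhninr

buhehapf and gofurehf both end in -f yet inflect differently (bubuhehapf, gofurihf), so the final letter is not what conditions the rule; the second-to-last letter is.
"fesuhnanr" has second-to-last letter 'n'. The stems whose second-to-last letter is 'n' (honopanm → honopinm, sutrunh → sutrinh) change the last vowel to 'i'.
The other pattern: stems whose second-to-last letter is 'p' repeat the first consonant+vowel as a prefix.
So fesuhnanr → fesuhninr.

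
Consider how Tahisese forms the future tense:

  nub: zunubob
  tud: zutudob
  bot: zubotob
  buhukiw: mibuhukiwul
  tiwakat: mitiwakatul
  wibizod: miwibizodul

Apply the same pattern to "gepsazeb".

bot and tiwakat both end in -t yet inflect differently (zubotob, mitiwakatul), so the final letter is not what conditions the rule; the number of vowels is.
"gepsazeb" has 3 vowels. The stems with 3 vowels (buhukiw → mibuhukiwul, tiwakat → mitiwakatul, wibizod → miwibizodul) add mi- … -ul around the stem.
So gepsazeb → migepsazebul.

migepsazebul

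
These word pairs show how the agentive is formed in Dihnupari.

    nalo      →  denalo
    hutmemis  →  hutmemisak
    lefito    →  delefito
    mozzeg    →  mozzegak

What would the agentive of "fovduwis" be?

fovduwisak

lefito and hutmemis both have 3 vowels yet inflect differently (delefito, hutmemisak), so the number of vowels is not what conditions the rule; the final letter is.
"fovduwis" ends in -s. The one such stem in the data (hutmemis → hutmemisak) adds -ak, so the same rule applies.
The other pattern: stems ending in -o add the prefix de-.
So fovduwis → fovduwisak.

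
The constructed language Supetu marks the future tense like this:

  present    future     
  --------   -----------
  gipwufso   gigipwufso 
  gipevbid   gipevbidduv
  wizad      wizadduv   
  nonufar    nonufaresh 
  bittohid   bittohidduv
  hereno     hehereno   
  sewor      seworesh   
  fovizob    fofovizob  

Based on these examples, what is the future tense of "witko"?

nonufar and wizad both have last vowel 'a' yet inflect differently (nonufaresh, wizadduv), so the last vowel is not what conditions the rule; the final letter is.
"witko" ends in -o. The stems ending in -o (hereno → hehereno, gipwufso → gigipwufso) repeat the first consonant+vowel as a prefix.
The other patterns: stems ending in -r add -esh; stems ending in -d double the final consonant and add -uv.
So witko → wiwitko.

wiwitko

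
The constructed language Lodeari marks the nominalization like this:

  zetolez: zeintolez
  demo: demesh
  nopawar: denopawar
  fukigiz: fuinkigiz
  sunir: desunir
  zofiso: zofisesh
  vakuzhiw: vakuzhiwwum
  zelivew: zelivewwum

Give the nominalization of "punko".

punkesh

vakuzhiw and sunir both have last vowel 'i' yet inflect differently (vakuzhiwwum, desunir), so the last vowel is not what conditions the rule; the final letter is.
"punko" ends in -o. The stems ending in -o (zofiso → zofisesh, demo → demesh) drop the final letter and add -esh.
So punko → punkesh.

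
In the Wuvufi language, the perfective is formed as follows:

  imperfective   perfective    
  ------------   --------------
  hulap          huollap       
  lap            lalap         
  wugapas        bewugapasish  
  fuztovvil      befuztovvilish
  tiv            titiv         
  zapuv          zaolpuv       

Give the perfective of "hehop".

heolhop

tiv and zapuv both end in -v yet inflect differently (titiv, zaolpuv), so the final letter is not what conditions the rule; the number of vowels is.
"hehop" has 2 vowels. The stems with 2 vowels (zapuv → zaolpuv, hulap → huollap) insert -ol- after the first vowel.
The other patterns: stems with 1 vowel repeat the first consonant+vowel as a prefix; stems with 3 vowels add be- … -ish around the stem.
So hehop → heolhop.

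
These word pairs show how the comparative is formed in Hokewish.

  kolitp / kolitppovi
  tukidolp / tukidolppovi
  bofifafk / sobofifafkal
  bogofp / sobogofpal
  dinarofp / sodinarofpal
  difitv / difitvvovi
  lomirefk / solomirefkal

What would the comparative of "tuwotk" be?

tuwotkkovi

bogofp and tukidolp both end in -p yet inflect differently (sobogofpal, tukidolppovi), so the final letter is not what conditions the rule; the second-to-last letter is.
"tuwotk" has second-to-last letter 't'. The stems whose second-to-last letter is 't' (kolitp → kolitppovi, difitv → difitvvovi) double the final consonant and add -ovi.
The other pattern: stems whose second-to-last letter is 'f' add so- … -al around the stem.
So tuwotk → tuwotkkovi.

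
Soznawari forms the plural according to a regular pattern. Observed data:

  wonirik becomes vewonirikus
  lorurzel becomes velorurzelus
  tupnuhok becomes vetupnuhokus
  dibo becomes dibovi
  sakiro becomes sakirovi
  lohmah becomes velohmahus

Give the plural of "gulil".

tupnuhok and dibo both have last vowel 'o' yet inflect differently (vetupnuhokus, dibovi), so the last vowel is not what conditions the rule; whether the stem ends in a vowel or a consonant is.
"gulil" ends in a consonant. The stems ending in a consonant (wonirik → vewonirikus, lorurzel → velorurzelus, tupnuhok → vetupnuhokus) add ve- … -us around the stem.
The other pattern: stems ending in a vowel drop the final letter and add -ovi.
So gulil → vegulilus.

vegulilus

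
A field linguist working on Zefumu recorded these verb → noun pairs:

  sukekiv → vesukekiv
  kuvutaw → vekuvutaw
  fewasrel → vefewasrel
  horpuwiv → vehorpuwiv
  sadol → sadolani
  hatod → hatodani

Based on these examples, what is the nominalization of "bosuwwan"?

fewasrel and sadol both end in -l yet inflect differently (vefewasrel, sadolani), so the final letter is not what conditions the rule; the number of vowels is.
"bosuwwan" has 3 vowels. The stems with 3 vowels (sukekiv → vesukekiv, kuvutaw → vekuvutaw, fewasrel → vefewasrel) add the prefix ve-.
So bosuwwan → vebosuwwan.

vebosuwwan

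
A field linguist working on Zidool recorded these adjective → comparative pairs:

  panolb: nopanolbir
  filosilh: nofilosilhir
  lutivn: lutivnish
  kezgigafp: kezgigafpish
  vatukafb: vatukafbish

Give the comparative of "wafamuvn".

panolb and vatukafb both end in -b yet inflect differently (nopanolbir, vatukafbish), so the final letter is not what conditions the rule; the second-to-last letter is.
"wafamuvn" has second-to-last letter 'v'. The one such stem in the data (lutivn → lutivnish) adds -ish, so the same rule applies.
The other pattern: stems whose second-to-last letter is 'l' add no- … -ir around the stem.
So wafamuvn → wafamuvnish.

wafamuvnish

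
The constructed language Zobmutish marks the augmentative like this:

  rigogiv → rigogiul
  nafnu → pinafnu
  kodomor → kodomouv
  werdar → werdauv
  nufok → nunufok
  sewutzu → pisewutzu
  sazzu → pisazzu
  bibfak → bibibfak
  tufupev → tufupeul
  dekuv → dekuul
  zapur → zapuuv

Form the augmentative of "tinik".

zapur and sewutzu both have last vowel 'u' yet inflect differently (zapuuv, pisewutzu), so the last vowel is not what conditions the rule; the final letter is.
"tinik" ends in -k. The stems ending in -k (bibfak → bibibfak, nufok → nunufok) repeat the first consonant+vowel as a prefix.
The other patterns: stems ending in -r drop the final letter and add -uv; stems ending in -u add the prefix pi-; stems ending in -v drop the final letter and add -ul.
So tinik → titinik.

titinik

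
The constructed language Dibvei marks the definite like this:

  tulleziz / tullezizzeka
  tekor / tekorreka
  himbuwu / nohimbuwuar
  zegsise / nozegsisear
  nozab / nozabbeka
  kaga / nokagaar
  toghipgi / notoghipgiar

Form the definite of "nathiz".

nathizzeka

tulleziz and toghipgi both have last vowel 'i' yet inflect differently (tullezizzeka, notoghipgiar), so the last vowel is not what conditions the rule; whether the stem ends in a vowel or a consonant is.
"nathiz" ends in a consonant. The stems ending in a consonant (nozab → nozabbeka, tulleziz → tullezizzeka, tekor → tekorreka) double the final consonant and add -eka.
So nathiz → nathizzeka.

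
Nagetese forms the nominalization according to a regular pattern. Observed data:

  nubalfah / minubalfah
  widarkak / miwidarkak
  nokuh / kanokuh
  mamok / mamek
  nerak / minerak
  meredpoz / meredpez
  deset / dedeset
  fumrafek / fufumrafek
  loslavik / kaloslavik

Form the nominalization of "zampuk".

kazampuk

fumrafek and mamok both end in -k yet inflect differently (fufumrafek, mamek), so the final letter is not what conditions the rule; the last vowel is.
"zampuk" has last vowel 'u'. The one such stem in the data (nokuh → kanokuh) adds the prefix ka-, so the same rule applies.
So zampuk → kazampuk.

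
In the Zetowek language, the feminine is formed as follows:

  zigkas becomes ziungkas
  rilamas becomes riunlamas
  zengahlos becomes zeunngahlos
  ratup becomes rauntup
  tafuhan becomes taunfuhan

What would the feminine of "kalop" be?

kaunlop

Every pair shown (zigkas → ziungkas, rilamas → riunlamas, zengahlos → zeunngahlos, …) follows the same rule: insert -un- after the first vowel.
So kalop → kaunlop.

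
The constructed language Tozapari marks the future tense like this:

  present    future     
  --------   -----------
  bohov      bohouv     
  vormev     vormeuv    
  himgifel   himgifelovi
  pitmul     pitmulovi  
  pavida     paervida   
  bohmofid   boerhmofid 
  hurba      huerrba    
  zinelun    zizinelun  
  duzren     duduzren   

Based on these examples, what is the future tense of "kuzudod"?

vormev and himgifel both have last vowel 'e' yet inflect differently (vormeuv, himgifelovi), so the last vowel is not what conditions the rule; the final letter is.
"kuzudod" ends in -d. The one such stem in the data (bohmofid → boerhmofid) inserts -er- after the first vowel (as do pavida, hurba), so the same rule applies.
The other patterns: stems ending in -v drop the final letter and add -uv; stems ending in -l add -ovi; stems ending in -n repeat the first consonant+vowel as a prefix.
So kuzudod → kuerzudod.

kuerzudod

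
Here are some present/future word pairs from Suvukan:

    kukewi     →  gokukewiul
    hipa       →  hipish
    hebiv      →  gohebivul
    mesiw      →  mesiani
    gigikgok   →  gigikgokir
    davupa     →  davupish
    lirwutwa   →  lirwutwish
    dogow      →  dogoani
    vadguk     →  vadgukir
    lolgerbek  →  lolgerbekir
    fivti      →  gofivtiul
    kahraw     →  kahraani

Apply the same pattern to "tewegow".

tewegoani

gigikgok and dogow both have last vowel 'o' yet inflect differently (gigikgokir, dogoani), so the last vowel is not what conditions the rule; the final letter is.
"tewegow" ends in -w. The stems ending in -w (kahraw → kahraani, mesiw → mesiani, dogow → dogoani) drop the final letter and add -ani.
The other patterns: stems ending in -k add -ir; stems ending in -a drop the final letter and add -ish; stems ending in -i or -v add go- … -ul around the stem.
So tewegow → tewegoani.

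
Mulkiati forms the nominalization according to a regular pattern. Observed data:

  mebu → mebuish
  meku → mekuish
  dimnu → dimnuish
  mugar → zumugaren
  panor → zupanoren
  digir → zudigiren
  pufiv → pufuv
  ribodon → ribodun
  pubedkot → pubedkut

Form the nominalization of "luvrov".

digir and pufiv both have last vowel 'i' yet inflect differently (zudigiren, pufuv), so the last vowel is not what conditions the rule; the final letter is.
"luvrov" ends in -v. The one such stem in the data (pufiv → pufuv) changes the last vowel to 'u' (as do ribodon, pubedkot), so the same rule applies.
The other patterns: stems ending in -u add -ish; stems ending in -r add zu- … -en around the stem.
So luvrov → luvruv.

luvruv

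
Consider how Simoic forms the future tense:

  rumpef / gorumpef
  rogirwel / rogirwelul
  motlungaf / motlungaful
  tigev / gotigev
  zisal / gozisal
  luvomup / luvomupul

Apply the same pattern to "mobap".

rumpef and motlungaf both end in -f yet inflect differently (gorumpef, motlungaful), so the final letter is not what conditions the rule; the number of vowels is.
"mobap" has 2 vowels. The stems with 2 vowels (zisal → gozisal, rumpef → gorumpef, tigev → gotigev) add the prefix go-.
The other pattern: stems with 3 vowels add -ul.
So mobap → gomobap.

gomobap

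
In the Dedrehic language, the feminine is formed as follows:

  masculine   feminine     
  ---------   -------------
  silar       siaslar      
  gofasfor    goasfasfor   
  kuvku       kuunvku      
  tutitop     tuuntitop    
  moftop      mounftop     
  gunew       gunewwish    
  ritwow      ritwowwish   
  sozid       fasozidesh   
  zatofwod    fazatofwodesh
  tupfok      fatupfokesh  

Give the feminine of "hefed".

gofasfor and tutitop both have last vowel 'o' yet inflect differently (goasfasfor, tuuntitop), so the last vowel is not what conditions the rule; the final letter is.
"hefed" ends in -d. The stems ending in -d (sozid → fasozidesh, zatofwod → fazatofwodesh) add fa- … -esh around the stem.
So hefed → fahefedesh.

fahefedesh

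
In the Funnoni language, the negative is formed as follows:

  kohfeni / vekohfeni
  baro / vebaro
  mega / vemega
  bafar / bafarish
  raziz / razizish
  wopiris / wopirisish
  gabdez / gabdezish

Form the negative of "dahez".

dahezish

mega and bafar both have last vowel 'a' yet inflect differently (vemega, bafarish), so the last vowel is not what conditions the rule; whether the stem ends in a vowel or a consonant is.
"dahez" ends in a consonant. The stems ending in a consonant (bafar → bafarish, raziz → razizish, wopiris → wopirisish) add -ish.
The other pattern: stems ending in a vowel add the prefix ve-.
So dahez → dahezish.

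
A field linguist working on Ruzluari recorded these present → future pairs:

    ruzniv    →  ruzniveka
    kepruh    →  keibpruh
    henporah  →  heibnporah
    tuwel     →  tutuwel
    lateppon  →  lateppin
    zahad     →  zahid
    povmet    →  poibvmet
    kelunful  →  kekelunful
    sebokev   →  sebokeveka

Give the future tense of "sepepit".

povmet and sebokev both have last vowel 'e' yet inflect differently (poibvmet, sebokeveka), so the last vowel is not what conditions the rule; the final letter is.
"sepepit" ends in -t. The one such stem in the data (povmet → poibvmet) inserts -ib- after the first vowel (as do kepruh, henporah), so the same rule applies.
The other patterns: stems ending in -v add -eka; stems ending in -l repeat the first consonant+vowel as a prefix; stems ending in -d or -n change the last vowel to 'i'.
So sepepit → seibpepit.

seibpepit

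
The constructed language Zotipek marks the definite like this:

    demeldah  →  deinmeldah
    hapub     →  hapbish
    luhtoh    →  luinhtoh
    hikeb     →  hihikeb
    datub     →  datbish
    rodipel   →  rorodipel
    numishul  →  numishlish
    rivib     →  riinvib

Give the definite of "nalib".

nainlib

hikeb and hapub both end in -b yet inflect differently (hihikeb, hapbish), so the final letter is not what conditions the rule; the last vowel is.
"nalib" has last vowel 'i'. The one such stem in the data (rivib → riinvib) inserts -in- after the first vowel (as do luhtoh, demeldah), so the same rule applies.
The other patterns: stems whose last vowel is 'e' repeat the first consonant+vowel as a prefix; stems whose last vowel is 'u' delete the last vowel and add -ish.
So nalib → nainlib.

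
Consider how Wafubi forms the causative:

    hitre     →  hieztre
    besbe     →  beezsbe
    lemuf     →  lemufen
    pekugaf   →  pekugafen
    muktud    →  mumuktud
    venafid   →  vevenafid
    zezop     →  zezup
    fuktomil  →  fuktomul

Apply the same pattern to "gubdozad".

lemuf and muktud both have last vowel 'u' yet inflect differently (lemufen, mumuktud), so the last vowel is not what conditions the rule; the final letter is.
"gubdozad" ends in -d. The stems ending in -d (muktud → mumuktud, venafid → vevenafid) repeat the first consonant+vowel as a prefix.
The other patterns: stems ending in -e insert -ez- after the first vowel; stems ending in -f add -en; stems ending in -l or -p change the last vowel to 'u'.
So gubdozad → gugubdozad.

gugubdozad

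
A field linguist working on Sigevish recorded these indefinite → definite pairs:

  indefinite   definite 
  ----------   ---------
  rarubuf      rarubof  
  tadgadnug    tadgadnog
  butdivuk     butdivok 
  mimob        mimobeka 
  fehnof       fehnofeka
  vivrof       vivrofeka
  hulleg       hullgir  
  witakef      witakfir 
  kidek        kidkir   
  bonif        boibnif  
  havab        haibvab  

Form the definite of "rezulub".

rezulob

rarubuf and fehnof both end in -f yet inflect differently (rarubof, fehnofeka), so the final letter is not what conditions the rule; the last vowel is.
"rezulub" has last vowel 'u'. The stems whose last vowel is 'u' (rarubuf → rarubof, tadgadnug → tadgadnog, butdivuk → butdivok) change the last vowel to 'o'.
So rezulub → rezulob.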